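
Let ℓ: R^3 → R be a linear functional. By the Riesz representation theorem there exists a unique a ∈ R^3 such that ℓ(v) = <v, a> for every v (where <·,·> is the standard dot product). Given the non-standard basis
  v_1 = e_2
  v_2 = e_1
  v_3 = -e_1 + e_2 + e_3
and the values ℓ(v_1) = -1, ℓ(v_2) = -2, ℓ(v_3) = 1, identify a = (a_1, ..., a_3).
a = (-2, -1, 0)

Write a = (a_1, ..., a_3) in the standard basis. For each basis vector v_i, ℓ(v_i) = <v_i, a> is a linear equation in the a_j's. Collect the n equations into a matrix system V a = ℓ, where row i of V is v_i (expressed in the standard basis). Since V is invertible (lower-triangular with 1s on the diagonal, up to permutation), solve by back-substitution:
  V =
[[0, 1, 0],
 [1, 0, 0],
 [-1, 1, 1]]
  V a = (-1, -2, 1)
Solving gives a = (-2, -1, 0).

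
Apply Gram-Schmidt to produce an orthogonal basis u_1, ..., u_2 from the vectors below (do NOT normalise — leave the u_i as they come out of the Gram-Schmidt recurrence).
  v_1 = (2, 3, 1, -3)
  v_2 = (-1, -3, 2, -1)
Orthogonal basis:
  u_1 = (2, 3, 1, -3)
  u_2 = (-11/23, -51/23, 52/23, -41/23)

Apply the Gram-Schmidt recurrence
  u_1 = v_1
  u_i = v_i − Σ_{j<i} ((v_i · u_j) / (u_j · u_j)) · u_j.

Step by step this gives:
  u_1 = (2, 3, 1, -3)
  u_2 = (-11/23, -51/23, 52/23, -41/23)

Orthogonality check:
  u_2 · u_1 = 0 (should be 0)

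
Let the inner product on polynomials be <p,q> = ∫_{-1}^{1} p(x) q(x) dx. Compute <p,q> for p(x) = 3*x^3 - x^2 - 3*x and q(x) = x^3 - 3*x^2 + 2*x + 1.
<p,q> = -148/105

Expand the product: p(x)·q(x) = 3*x^6 - 10*x^5 + 6*x^4 + 10*x^3 - 7*x^2 - 3*x.
∫_{-1}^{1} of each monomial x^k gives [2/(k+1) if k even, 0 if k odd]. Integrating term-by-term (or equivalently evaluating the antiderivative F(x) = 3*x^7/7 - 5*x^6/3 + 6*x^5/5 + 5*x^4/2 - 7*x^3/3 - 3*x^2/2 at the endpoints):
  F(1) − F(−1) = -48/35 − (4/105) = -148/105.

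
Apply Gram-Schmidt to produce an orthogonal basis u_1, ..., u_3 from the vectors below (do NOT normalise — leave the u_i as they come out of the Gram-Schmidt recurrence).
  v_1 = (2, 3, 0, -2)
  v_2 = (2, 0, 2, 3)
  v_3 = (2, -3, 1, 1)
Orthogonal basis:
  u_1 = (2, 3, 0, -2)
  u_2 = (38/17, 6/17, 2, 47/17)
  u_3 = (26/15, -184/95, 7/285, -334/285)

Apply the Gram-Schmidt recurrence
  u_1 = v_1
  u_i = v_i − Σ_{j<i} ((v_i · u_j) / (u_j · u_j)) · u_j.

Step by step this gives:
  u_1 = (2, 3, 0, -2)
  u_2 = (38/17, 6/17, 2, 47/17)
  u_3 = (26/15, -184/95, 7/285, -334/285)

Orthogonality check:
  u_2 · u_1 = 0 (should be 0)
  u_3 · u_1 = 0 (should be 0)
  u_3 · u_2 = 0 (should be 0)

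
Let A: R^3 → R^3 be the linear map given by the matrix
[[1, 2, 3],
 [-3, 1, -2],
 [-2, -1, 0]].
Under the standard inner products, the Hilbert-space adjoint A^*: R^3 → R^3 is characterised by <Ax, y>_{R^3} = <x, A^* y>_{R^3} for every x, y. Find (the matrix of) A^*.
A^* = A^T =
[[1, -3, -2],
 [2, 1, -1],
 [3, -2, 0]]

For real matrices with standard dot products, the defining identity <Ax, y> = <x, A^* y> gives (Ax)^T y = x^T (A^*) y, i.e. x^T A^T y = x^T (A^*) y. Since this holds for all x, y, we must have A^* = A^T. Therefore
A^* =
[[1, -3, -2],
 [2, 1, -1],
 [3, -2, 0]].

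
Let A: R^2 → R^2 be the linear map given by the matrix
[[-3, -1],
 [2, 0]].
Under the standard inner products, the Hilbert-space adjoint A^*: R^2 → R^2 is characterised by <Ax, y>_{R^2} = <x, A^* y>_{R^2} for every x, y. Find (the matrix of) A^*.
A^* = A^T =
[[-3, 2],
 [-1, 0]]

For real matrices with standard dot products, the defining identity <Ax, y> = <x, A^* y> gives (Ax)^T y = x^T (A^*) y, i.e. x^T A^T y = x^T (A^*) y. Since this holds for all x, y, we must have A^* = A^T. Therefore
A^* =
[[-3, 2],
 [-1, 0]].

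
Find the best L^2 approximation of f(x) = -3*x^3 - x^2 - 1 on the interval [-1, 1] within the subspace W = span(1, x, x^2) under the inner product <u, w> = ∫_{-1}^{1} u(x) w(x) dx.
g(x) = -x^2 - 9*x/5 - 1

The best approximation g ∈ W is the orthogonal projection of f onto W. Writing g = a_0 + a_1 x + a_2 x^2, the coefficients solve the normal equations G · a = b where
  G_{ij} = <φ_i, φ_j> and b_i = <f, φ_i>, with φ_0 = 1, φ_1 = x, φ_2 = x^2.
G =
  [2, 0, 2/3]
  [0, 2/3, 0]
  [2/3, 0, 2/5],
b = (-8/3, -6/5, -16/15).
Solving gives a_0 = -1, a_1 = -9/5, a_2 = -1, so
  g(x) = -x^2 - 9*x/5 - 1.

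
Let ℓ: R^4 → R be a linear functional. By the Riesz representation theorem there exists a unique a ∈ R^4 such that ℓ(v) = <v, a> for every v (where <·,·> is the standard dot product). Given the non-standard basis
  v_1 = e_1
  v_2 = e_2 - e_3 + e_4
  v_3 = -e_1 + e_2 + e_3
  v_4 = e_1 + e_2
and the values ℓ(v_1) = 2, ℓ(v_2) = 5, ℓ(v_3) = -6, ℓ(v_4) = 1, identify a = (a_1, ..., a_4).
a = (2, -1, -3, 3)

Write a = (a_1, ..., a_4) in the standard basis. For each basis vector v_i, ℓ(v_i) = <v_i, a> is a linear equation in the a_j's. Collect the n equations into a matrix system V a = ℓ, where row i of V is v_i (expressed in the standard basis). Since V is invertible (lower-triangular with 1s on the diagonal, up to permutation), solve by back-substitution:
  V =
[[1, 0, 0, 0],
 [0, 1, -1, 1],
 [-1, 1, 1, 0],
 [1, 1, 0, 0]]
  V a = (2, 5, -6, 1)
Solving gives a = (2, -1, -3, 3).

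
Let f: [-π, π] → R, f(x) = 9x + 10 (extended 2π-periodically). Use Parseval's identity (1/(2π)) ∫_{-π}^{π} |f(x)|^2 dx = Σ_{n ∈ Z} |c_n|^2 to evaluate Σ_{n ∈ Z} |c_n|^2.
Σ |c_n|^2 = 27π^2 + 100

Expand and integrate term by term over [-π, π]:
  ∫ (9x)^2 dx = 81·(2π^3/3); ∫ 2·9·(10)·x dx = 0 (odd integrand); ∫ 10^2 dx = 100·2π.
So (1/(2π)) ∫_{-π}^{π} (9x + 10)^2 dx = 81π^2/3 + 100 = 27π^2 + 100.
Parseval ⇒ Σ |c_n|^2 = 27π^2 + 100.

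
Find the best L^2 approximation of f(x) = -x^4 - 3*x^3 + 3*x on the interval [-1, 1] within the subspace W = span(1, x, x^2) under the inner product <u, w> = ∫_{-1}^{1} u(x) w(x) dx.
g(x) = -6*x^2/7 + 6*x/5 + 3/35

The best approximation g ∈ W is the orthogonal projection of f onto W. Writing g = a_0 + a_1 x + a_2 x^2, the coefficients solve the normal equations G · a = b where
  G_{ij} = <φ_i, φ_j> and b_i = <f, φ_i>, with φ_0 = 1, φ_1 = x, φ_2 = x^2.
G =
  [2, 0, 2/3]
  [0, 2/3, 0]
  [2/3, 0, 2/5],
b = (-2/5, 4/5, -2/7).
Solving gives a_0 = 3/35, a_1 = 6/5, a_2 = -6/7, so
  g(x) = -6*x^2/7 + 6*x/5 + 3/35.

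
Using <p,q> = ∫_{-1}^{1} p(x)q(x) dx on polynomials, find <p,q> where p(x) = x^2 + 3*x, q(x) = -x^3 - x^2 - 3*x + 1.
<p,q> = -104/15

Expand the product: p(x)·q(x) = -x^5 - 4*x^4 - 6*x^3 - 8*x^2 + 3*x.
∫_{-1}^{1} of each monomial x^k gives [2/(k+1) if k even, 0 if k odd]. Integrating term-by-term (or equivalently evaluating the antiderivative F(x) = -x^6/6 - 4*x^5/5 - 3*x^4/2 - 8*x^3/3 + 3*x^2/2 at the endpoints):
  F(1) − F(−1) = -109/30 − (33/10) = -104/15.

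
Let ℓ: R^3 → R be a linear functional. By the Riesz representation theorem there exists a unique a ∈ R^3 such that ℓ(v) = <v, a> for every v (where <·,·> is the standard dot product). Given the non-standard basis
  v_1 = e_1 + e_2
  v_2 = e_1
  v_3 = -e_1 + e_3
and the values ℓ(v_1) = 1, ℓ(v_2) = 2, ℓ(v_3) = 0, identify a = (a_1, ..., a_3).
a = (2, -1, 2)

Write a = (a_1, ..., a_3) in the standard basis. For each basis vector v_i, ℓ(v_i) = <v_i, a> is a linear equation in the a_j's. Collect the n equations into a matrix system V a = ℓ, where row i of V is v_i (expressed in the standard basis). Since V is invertible (lower-triangular with 1s on the diagonal, up to permutation), solve by back-substitution:
  V =
[[1, 1, 0],
 [1, 0, 0],
 [-1, 0, 1]]
  V a = (1, 2, 0)
Solving gives a = (2, -1, 2).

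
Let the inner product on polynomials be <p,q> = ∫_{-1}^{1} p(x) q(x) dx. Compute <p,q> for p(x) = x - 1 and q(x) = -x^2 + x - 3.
<p,q> = 22/3

Expand the product: p(x)·q(x) = -x^3 + 2*x^2 - 4*x + 3.
∫_{-1}^{1} of each monomial x^k gives [2/(k+1) if k even, 0 if k odd]. Integrating term-by-term (or equivalently evaluating the antiderivative F(x) = -x^4/4 + 2*x^3/3 - 2*x^2 + 3*x at the endpoints):
  F(1) − F(−1) = 17/12 − (-71/12) = 22/3.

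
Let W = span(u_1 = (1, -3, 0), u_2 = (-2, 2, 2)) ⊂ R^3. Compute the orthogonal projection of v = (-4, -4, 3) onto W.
proj_W(v) = (-13/7, -23/7, 31/7)

Set up U = [u_1 | ... | u_2] ∈ R^(3×2). The projector onto W = col(U) is P = U (U^T U)^(-1) U^T.
Compute U^T U =
  [10, -8]
  [-8, 12],
and U^T v = (8, 6).
Solve U^T U · c = U^T v for the coefficients: c = (18/7, 31/14). The projection is proj_W(v) = U c.
Check: (v - proj_W(v)) · u_1 = 0  (should be 0).
Check: (v - proj_W(v)) · u_2 = 0  (should be 0).
Result: proj_W(v) = (-13/7, -23/7, 31/7).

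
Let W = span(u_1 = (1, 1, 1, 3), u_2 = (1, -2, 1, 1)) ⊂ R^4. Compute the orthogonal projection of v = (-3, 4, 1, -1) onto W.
proj_W(v) = (-103/75, 284/75, -103/75, -17/25)

Set up U = [u_1 | ... | u_2] ∈ R^(4×2). The projector onto W = col(U) is P = U (U^T U)^(-1) U^T.
Compute U^T U =
  [12, 3]
  [3, 7],
and U^T v = (-1, -11).
Solve U^T U · c = U^T v for the coefficients: c = (26/75, -43/25). The projection is proj_W(v) = U c.
Check: (v - proj_W(v)) · u_1 = 0  (should be 0).
Check: (v - proj_W(v)) · u_2 = 0  (should be 0).
Result: proj_W(v) = (-103/75, 284/75, -103/75, -17/25).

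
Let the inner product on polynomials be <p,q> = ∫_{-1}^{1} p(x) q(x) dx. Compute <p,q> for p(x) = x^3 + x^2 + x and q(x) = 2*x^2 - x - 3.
<p,q> = -34/15

Expand the product: p(x)·q(x) = 2*x^5 + x^4 - 2*x^3 - 4*x^2 - 3*x.
∫_{-1}^{1} of each monomial x^k gives [2/(k+1) if k even, 0 if k odd]. Integrating term-by-term (or equivalently evaluating the antiderivative F(x) = x^6/3 + x^5/5 - x^4/2 - 4*x^3/3 - 3*x^2/2 at the endpoints):
  F(1) − F(−1) = -14/5 − (-8/15) = -34/15.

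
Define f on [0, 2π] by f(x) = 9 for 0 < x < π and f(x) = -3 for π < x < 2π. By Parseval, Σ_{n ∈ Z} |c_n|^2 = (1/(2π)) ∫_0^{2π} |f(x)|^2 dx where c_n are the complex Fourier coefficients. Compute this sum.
Σ |c_n|^2 = 45

Parseval equates the L^2 energy of f (normalised by 1/(2π)) with the ℓ^2 sum of its Fourier coefficients: (1/(2π)) ∫_0^{2π} |f|^2 = Σ |c_n|^2.
Compute the left side: (1/(2π)) [∫_0^π 9^2 dx + ∫_π^{2π} (-3)^2 dx] = (1/(2π)) · (81π + 9π) = (81 + 9)/2 = 45.
So Σ_{n ∈ Z} |c_n|^2 = 45.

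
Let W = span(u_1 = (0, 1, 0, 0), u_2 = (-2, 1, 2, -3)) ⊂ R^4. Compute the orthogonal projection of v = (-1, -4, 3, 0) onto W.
proj_W(v) = (-16/17, -4, 16/17, -24/17)

Set up U = [u_1 | ... | u_2] ∈ R^(4×2). The projector onto W = col(U) is P = U (U^T U)^(-1) U^T.
Compute U^T U =
  [1, 1]
  [1, 18],
and U^T v = (-4, 4).
Solve U^T U · c = U^T v for the coefficients: c = (-76/17, 8/17). The projection is proj_W(v) = U c.
Check: (v - proj_W(v)) · u_1 = 0  (should be 0).
Check: (v - proj_W(v)) · u_2 = 0  (should be 0).
Result: proj_W(v) = (-16/17, -4, 16/17, -24/17).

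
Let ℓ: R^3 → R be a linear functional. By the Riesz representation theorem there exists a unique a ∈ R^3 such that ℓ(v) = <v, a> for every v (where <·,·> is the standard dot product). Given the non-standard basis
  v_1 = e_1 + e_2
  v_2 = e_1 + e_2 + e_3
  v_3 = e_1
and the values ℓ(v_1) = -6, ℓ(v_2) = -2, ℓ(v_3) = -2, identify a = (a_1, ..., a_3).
a = (-2, -4, 4)

Write a = (a_1, ..., a_3) in the standard basis. For each basis vector v_i, ℓ(v_i) = <v_i, a> is a linear equation in the a_j's. Collect the n equations into a matrix system V a = ℓ, where row i of V is v_i (expressed in the standard basis). Since V is invertible (lower-triangular with 1s on the diagonal, up to permutation), solve by back-substitution:
  V =
[[1, 1, 0],
 [1, 1, 1],
 [1, 0, 0]]
  V a = (-6, -2, -2)
Solving gives a = (-2, -4, 4).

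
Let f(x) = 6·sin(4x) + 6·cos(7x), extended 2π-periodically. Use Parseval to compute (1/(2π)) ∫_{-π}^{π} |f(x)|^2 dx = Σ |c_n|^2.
Σ |c_n|^2 = 36

Expand |f|^2 and use orthogonality of {sin(nx), cos(mx)} on [-π, π]:
  ∫_{-π}^{π} sin(nx)^2 dx = π, ∫ cos(mx)^2 dx = π, and cross terms integrate to 0.
So ∫_{-π}^{π} f(x)^2 dx = 6^2 · π + 6^2 · π = (36 + 36)π.
Divide by 2π: (36 + 36)/2 = 36.
By Parseval, this equals Σ |c_n|^2.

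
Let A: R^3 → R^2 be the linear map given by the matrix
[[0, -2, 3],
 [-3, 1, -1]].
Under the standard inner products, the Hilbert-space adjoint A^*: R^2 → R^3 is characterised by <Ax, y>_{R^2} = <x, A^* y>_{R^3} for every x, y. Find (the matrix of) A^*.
A^* = A^T =
[[0, -3],
 [-2, 1],
 [3, -1]]

For real matrices with standard dot products, the defining identity <Ax, y> = <x, A^* y> gives (Ax)^T y = x^T (A^*) y, i.e. x^T A^T y = x^T (A^*) y. Since this holds for all x, y, we must have A^* = A^T. Therefore
A^* =
[[0, -3],
 [-2, 1],
 [3, -1]].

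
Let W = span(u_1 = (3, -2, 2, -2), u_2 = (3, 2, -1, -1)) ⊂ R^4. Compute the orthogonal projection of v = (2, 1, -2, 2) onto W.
proj_W(v) = (132/145, 288/145, -194/145, 6/145)

Set up U = [u_1 | ... | u_2] ∈ R^(4×2). The projector onto W = col(U) is P = U (U^T U)^(-1) U^T.
Compute U^T U =
  [21, 5]
  [5, 15],
and U^T v = (-4, 8).
Solve U^T U · c = U^T v for the coefficients: c = (-10/29, 94/145). The projection is proj_W(v) = U c.
Check: (v - proj_W(v)) · u_1 = 0  (should be 0).
Check: (v - proj_W(v)) · u_2 = 0  (should be 0).
Result: proj_W(v) = (132/145, 288/145, -194/145, 6/145).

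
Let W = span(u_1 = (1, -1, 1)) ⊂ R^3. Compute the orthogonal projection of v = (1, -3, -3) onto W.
proj_W(v) = (1/3, -1/3, 1/3)

Set up U = [u_1 | ... | u_1] ∈ R^(3×1). The projector onto W = col(U) is P = U (U^T U)^(-1) U^T.
Compute U^T U =
  [3],
and U^T v = (1).
Solve U^T U · c = U^T v for the coefficients: c = (1/3). The projection is proj_W(v) = U c.
Check: (v - proj_W(v)) · u_1 = 0  (should be 0).
Result: proj_W(v) = (1/3, -1/3, 1/3).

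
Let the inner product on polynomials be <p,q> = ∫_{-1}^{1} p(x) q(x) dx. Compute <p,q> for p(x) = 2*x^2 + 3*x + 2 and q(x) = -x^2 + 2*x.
<p,q> = 28/15

Expand the product: p(x)·q(x) = -2*x^4 + x^3 + 4*x^2 + 4*x.
∫_{-1}^{1} of each monomial x^k gives [2/(k+1) if k even, 0 if k odd]. Integrating term-by-term (or equivalently evaluating the antiderivative F(x) = -2*x^5/5 + x^4/4 + 4*x^3/3 + 2*x^2 at the endpoints):
  F(1) − F(−1) = 191/60 − (79/60) = 28/15.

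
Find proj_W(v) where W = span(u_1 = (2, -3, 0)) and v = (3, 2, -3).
proj_W(v) = (0, 0, 0)

Set up U = [u_1 | ... | u_1] ∈ R^(3×1). The projector onto W = col(U) is P = U (U^T U)^(-1) U^T.
Compute U^T U =
  [13],
and U^T v = (0).
Solve U^T U · c = U^T v for the coefficients: c = (0). The projection is proj_W(v) = U c.
Check: (v - proj_W(v)) · u_1 = 0  (should be 0).
Result: proj_W(v) = (0, 0, 0).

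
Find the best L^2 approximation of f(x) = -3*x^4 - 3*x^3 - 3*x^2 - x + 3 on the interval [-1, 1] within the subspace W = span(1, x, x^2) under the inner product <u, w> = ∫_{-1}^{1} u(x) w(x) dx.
g(x) = -39*x^2/7 - 14*x/5 + 114/35

The best approximation g ∈ W is the orthogonal projection of f onto W. Writing g = a_0 + a_1 x + a_2 x^2, the coefficients solve the normal equations G · a = b where
  G_{ij} = <φ_i, φ_j> and b_i = <f, φ_i>, with φ_0 = 1, φ_1 = x, φ_2 = x^2.
G =
  [2, 0, 2/3]
  [0, 2/3, 0]
  [2/3, 0, 2/5],
b = (14/5, -28/15, -2/35).
Solving gives a_0 = 114/35, a_1 = -14/5, a_2 = -39/7, so
  g(x) = -39*x^2/7 - 14*x/5 + 114/35.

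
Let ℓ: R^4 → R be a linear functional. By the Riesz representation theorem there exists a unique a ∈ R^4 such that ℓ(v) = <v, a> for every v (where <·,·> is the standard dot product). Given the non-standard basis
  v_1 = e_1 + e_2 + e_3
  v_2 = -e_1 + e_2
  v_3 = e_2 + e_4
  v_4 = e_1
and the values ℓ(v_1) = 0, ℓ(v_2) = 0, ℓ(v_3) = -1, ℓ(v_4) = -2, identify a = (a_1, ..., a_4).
a = (-2, -2, 4, 1)

Write a = (a_1, ..., a_4) in the standard basis. For each basis vector v_i, ℓ(v_i) = <v_i, a> is a linear equation in the a_j's. Collect the n equations into a matrix system V a = ℓ, where row i of V is v_i (expressed in the standard basis). Since V is invertible (lower-triangular with 1s on the diagonal, up to permutation), solve by back-substitution:
  V =
[[1, 1, 1, 0],
 [-1, 1, 0, 0],
 [0, 1, 0, 1],
 [1, 0, 0, 0]]
  V a = (0, 0, -1, -2)
Solving gives a = (-2, -2, 4, 1).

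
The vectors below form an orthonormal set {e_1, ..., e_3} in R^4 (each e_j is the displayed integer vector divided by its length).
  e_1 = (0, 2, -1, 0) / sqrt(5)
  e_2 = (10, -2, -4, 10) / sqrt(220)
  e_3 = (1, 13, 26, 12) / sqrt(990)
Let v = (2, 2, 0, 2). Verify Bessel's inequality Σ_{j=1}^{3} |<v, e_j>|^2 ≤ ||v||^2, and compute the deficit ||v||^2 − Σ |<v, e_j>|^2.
Σ |<v, e_j>|^2 = 532/45; ||v||^2 = 12; deficit = 8/45

Write each e_j = u_j / sqrt(<u_j, u_j>) where u_j is the displayed integer vector. Then <v, e_j> = <v, u_j> / sqrt(<u_j, u_j>), so |<v, e_j>|^2 = <v, u_j>^2 / <u_j, u_j>.
Coefficients: <v, e_1> = 4/sqrt(5), <v, e_2> = 36/sqrt(220), <v, e_3> = 52/sqrt(990).
Square and sum: Σ |<v, e_j>|^2 = 532/45.
Compute ||v||^2 = v·v = 12.
Deficit = 12 − 532/45 = 8/45 ≥ 0, confirming Bessel's inequality. (The deficit equals ||v − Σ <v,e_j> e_j||^2, the squared distance from v to span{e_j}.)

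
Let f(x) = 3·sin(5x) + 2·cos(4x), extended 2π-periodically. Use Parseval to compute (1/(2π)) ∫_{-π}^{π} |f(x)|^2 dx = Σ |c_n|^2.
Σ |c_n|^2 = 13/2

Expand |f|^2 and use orthogonality of {sin(nx), cos(mx)} on [-π, π]:
  ∫_{-π}^{π} sin(nx)^2 dx = π, ∫ cos(mx)^2 dx = π, and cross terms integrate to 0.
So ∫_{-π}^{π} f(x)^2 dx = 3^2 · π + 2^2 · π = (9 + 4)π.
Divide by 2π: (9 + 4)/2 = 13/2.
By Parseval, this equals Σ |c_n|^2.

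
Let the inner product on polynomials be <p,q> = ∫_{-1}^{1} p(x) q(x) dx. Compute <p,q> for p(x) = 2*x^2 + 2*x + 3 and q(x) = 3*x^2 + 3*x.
<p,q> = 62/5

Expand the product: p(x)·q(x) = 6*x^4 + 12*x^3 + 15*x^2 + 9*x.
∫_{-1}^{1} of each monomial x^k gives [2/(k+1) if k even, 0 if k odd]. Integrating term-by-term (or equivalently evaluating the antiderivative F(x) = 6*x^5/5 + 3*x^4 + 5*x^3 + 9*x^2/2 at the endpoints):
  F(1) − F(−1) = 137/10 − (13/10) = 62/5.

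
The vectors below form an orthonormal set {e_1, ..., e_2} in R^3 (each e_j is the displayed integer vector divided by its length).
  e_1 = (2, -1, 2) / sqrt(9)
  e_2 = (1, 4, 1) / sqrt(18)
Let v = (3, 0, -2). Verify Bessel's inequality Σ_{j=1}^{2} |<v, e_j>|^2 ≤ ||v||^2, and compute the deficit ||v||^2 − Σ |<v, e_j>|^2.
Σ |<v, e_j>|^2 = 1/2; ||v||^2 = 13; deficit = 25/2

Write each e_j = u_j / sqrt(<u_j, u_j>) where u_j is the displayed integer vector. Then <v, e_j> = <v, u_j> / sqrt(<u_j, u_j>), so |<v, e_j>|^2 = <v, u_j>^2 / <u_j, u_j>.
Coefficients: <v, e_1> = 2/sqrt(9), <v, e_2> = 1/sqrt(18).
Square and sum: Σ |<v, e_j>|^2 = 1/2.
Compute ||v||^2 = v·v = 13.
Deficit = 13 − 1/2 = 25/2 ≥ 0, confirming Bessel's inequality. (The deficit equals ||v − Σ <v,e_j> e_j||^2, the squared distance from v to span{e_j}.)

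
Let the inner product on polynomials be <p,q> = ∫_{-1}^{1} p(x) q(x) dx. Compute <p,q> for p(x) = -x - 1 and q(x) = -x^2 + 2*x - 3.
<p,q> = 16/3

Expand the product: p(x)·q(x) = x^3 - x^2 + x + 3.
∫_{-1}^{1} of each monomial x^k gives [2/(k+1) if k even, 0 if k odd]. Integrating term-by-term (or equivalently evaluating the antiderivative F(x) = x^4/4 - x^3/3 + x^2/2 + 3*x at the endpoints):
  F(1) − F(−1) = 41/12 − (-23/12) = 16/3.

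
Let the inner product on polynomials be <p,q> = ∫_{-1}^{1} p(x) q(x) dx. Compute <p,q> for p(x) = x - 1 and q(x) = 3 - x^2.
<p,q> = -16/3

Expand the product: p(x)·q(x) = -x^3 + x^2 + 3*x - 3.
∫_{-1}^{1} of each monomial x^k gives [2/(k+1) if k even, 0 if k odd]. Integrating term-by-term (or equivalently evaluating the antiderivative F(x) = -x^4/4 + x^3/3 + 3*x^2/2 - 3*x at the endpoints):
  F(1) − F(−1) = -17/12 − (47/12) = -16/3.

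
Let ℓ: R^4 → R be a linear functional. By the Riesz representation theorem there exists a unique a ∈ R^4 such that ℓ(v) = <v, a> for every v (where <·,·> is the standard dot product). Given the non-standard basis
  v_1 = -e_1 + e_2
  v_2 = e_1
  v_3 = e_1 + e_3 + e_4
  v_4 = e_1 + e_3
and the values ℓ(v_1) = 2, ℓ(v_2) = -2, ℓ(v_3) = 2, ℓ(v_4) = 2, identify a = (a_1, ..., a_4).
a = (-2, 0, 4, 0)

Write a = (a_1, ..., a_4) in the standard basis. For each basis vector v_i, ℓ(v_i) = <v_i, a> is a linear equation in the a_j's. Collect the n equations into a matrix system V a = ℓ, where row i of V is v_i (expressed in the standard basis). Since V is invertible (lower-triangular with 1s on the diagonal, up to permutation), solve by back-substitution:
  V =
[[-1, 1, 0, 0],
 [1, 0, 0, 0],
 [1, 0, 1, 1],
 [1, 0, 1, 0]]
  V a = (2, -2, 2, 2)
Solving gives a = (-2, 0, 4, 0).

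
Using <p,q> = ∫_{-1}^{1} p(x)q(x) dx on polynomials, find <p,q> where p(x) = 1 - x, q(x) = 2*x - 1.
<p,q> = -10/3

Expand the product: p(x)·q(x) = -2*x^2 + 3*x - 1.
∫_{-1}^{1} of each monomial x^k gives [2/(k+1) if k even, 0 if k odd]. Integrating term-by-term (or equivalently evaluating the antiderivative F(x) = -2*x^3/3 + 3*x^2/2 - x at the endpoints):
  F(1) − F(−1) = -1/6 − (19/6) = -10/3.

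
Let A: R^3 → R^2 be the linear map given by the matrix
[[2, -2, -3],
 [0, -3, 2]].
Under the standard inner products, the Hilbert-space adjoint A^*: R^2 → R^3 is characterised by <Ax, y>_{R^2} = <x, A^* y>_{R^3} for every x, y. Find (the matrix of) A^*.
A^* = A^T =
[[2, 0],
 [-2, -3],
 [-3, 2]]

For real matrices with standard dot products, the defining identity <Ax, y> = <x, A^* y> gives (Ax)^T y = x^T (A^*) y, i.e. x^T A^T y = x^T (A^*) y. Since this holds for all x, y, we must have A^* = A^T. Therefore
A^* =
[[2, 0],
 [-2, -3],
 [-3, 2]].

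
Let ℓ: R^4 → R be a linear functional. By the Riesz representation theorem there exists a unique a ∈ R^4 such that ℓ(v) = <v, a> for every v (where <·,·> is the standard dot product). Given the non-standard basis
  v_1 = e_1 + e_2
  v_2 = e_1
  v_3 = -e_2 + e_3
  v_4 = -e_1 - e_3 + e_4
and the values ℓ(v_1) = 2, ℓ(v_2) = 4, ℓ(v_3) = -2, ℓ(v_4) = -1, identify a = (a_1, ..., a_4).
a = (4, -2, -4, -1)

Write a = (a_1, ..., a_4) in the standard basis. For each basis vector v_i, ℓ(v_i) = <v_i, a> is a linear equation in the a_j's. Collect the n equations into a matrix system V a = ℓ, where row i of V is v_i (expressed in the standard basis). Since V is invertible (lower-triangular with 1s on the diagonal, up to permutation), solve by back-substitution:
  V =
[[1, 1, 0, 0],
 [1, 0, 0, 0],
 [0, -1, 1, 0],
 [-1, 0, -1, 1]]
  V a = (2, 4, -2, -1)
Solving gives a = (4, -2, -4, -1).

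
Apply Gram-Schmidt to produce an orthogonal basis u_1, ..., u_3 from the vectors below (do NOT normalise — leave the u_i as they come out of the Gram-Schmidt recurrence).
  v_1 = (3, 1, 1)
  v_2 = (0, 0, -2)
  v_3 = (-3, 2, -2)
Orthogonal basis:
  u_1 = (3, 1, 1)
  u_2 = (6/11, 2/11, -20/11)
  u_3 = (-9/10, 27/10, 0)

Apply the Gram-Schmidt recurrence
  u_1 = v_1
  u_i = v_i − Σ_{j<i} ((v_i · u_j) / (u_j · u_j)) · u_j.

Step by step this gives:
  u_1 = (3, 1, 1)
  u_2 = (6/11, 2/11, -20/11)
  u_3 = (-9/10, 27/10, 0)

Orthogonality check:
  u_2 · u_1 = 0 (should be 0)
  u_3 · u_1 = 0 (should be 0)
  u_3 · u_2 = 0 (should be 0)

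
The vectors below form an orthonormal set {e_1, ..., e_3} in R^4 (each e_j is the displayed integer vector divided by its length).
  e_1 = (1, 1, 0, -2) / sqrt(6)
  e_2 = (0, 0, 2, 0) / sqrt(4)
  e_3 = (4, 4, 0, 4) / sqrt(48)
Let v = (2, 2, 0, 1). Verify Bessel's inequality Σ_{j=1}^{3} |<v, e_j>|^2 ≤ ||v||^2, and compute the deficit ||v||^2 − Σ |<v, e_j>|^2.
Σ |<v, e_j>|^2 = 9; ||v||^2 = 9; deficit = 0

Write each e_j = u_j / sqrt(<u_j, u_j>) where u_j is the displayed integer vector. Then <v, e_j> = <v, u_j> / sqrt(<u_j, u_j>), so |<v, e_j>|^2 = <v, u_j>^2 / <u_j, u_j>.
Coefficients: <v, e_1> = 2/sqrt(6), <v, e_2> = 0/sqrt(4), <v, e_3> = 20/sqrt(48).
Square and sum: Σ |<v, e_j>|^2 = 9.
Compute ||v||^2 = v·v = 9.
Deficit = 9 − 9 = 0 ≥ 0, confirming Bessel's inequality. (The deficit equals ||v − Σ <v,e_j> e_j||^2, the squared distance from v to span{e_j}.)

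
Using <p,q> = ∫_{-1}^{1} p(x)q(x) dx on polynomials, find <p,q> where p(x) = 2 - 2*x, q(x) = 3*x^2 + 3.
<p,q> = 16

Expand the product: p(x)·q(x) = -6*x^3 + 6*x^2 - 6*x + 6.
∫_{-1}^{1} of each monomial x^k gives [2/(k+1) if k even, 0 if k odd]. Integrating term-by-term (or equivalently evaluating the antiderivative F(x) = -3*x^4/2 + 2*x^3 - 3*x^2 + 6*x at the endpoints):
  F(1) − F(−1) = 7/2 − (-25/2) = 16.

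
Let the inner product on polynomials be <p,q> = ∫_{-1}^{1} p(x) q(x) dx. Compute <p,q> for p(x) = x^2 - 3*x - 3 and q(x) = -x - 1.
<p,q> = 22/3

Expand the product: p(x)·q(x) = -x^3 + 2*x^2 + 6*x + 3.
∫_{-1}^{1} of each monomial x^k gives [2/(k+1) if k even, 0 if k odd]. Integrating term-by-term (or equivalently evaluating the antiderivative F(x) = -x^4/4 + 2*x^3/3 + 3*x^2 + 3*x at the endpoints):
  F(1) − F(−1) = 77/12 − (-11/12) = 22/3.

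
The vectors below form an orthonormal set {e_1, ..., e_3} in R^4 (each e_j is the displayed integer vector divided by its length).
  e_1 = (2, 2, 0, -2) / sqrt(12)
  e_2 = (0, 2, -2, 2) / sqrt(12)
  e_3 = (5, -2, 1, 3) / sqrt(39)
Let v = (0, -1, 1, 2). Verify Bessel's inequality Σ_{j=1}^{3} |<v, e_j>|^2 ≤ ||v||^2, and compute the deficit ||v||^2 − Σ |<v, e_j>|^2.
Σ |<v, e_j>|^2 = 66/13; ||v||^2 = 6; deficit = 12/13

Write each e_j = u_j / sqrt(<u_j, u_j>) where u_j is the displayed integer vector. Then <v, e_j> = <v, u_j> / sqrt(<u_j, u_j>), so |<v, e_j>|^2 = <v, u_j>^2 / <u_j, u_j>.
Coefficients: <v, e_1> = -6/sqrt(12), <v, e_2> = 0/sqrt(12), <v, e_3> = 9/sqrt(39).
Square and sum: Σ |<v, e_j>|^2 = 66/13.
Compute ||v||^2 = v·v = 6.
Deficit = 6 − 66/13 = 12/13 ≥ 0, confirming Bessel's inequality. (The deficit equals ||v − Σ <v,e_j> e_j||^2, the squared distance from v to span{e_j}.)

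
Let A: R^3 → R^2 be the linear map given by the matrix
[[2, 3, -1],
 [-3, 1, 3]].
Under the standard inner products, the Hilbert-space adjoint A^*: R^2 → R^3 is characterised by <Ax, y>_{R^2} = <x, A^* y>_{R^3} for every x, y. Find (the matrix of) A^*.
A^* = A^T =
[[2, -3],
 [3, 1],
 [-1, 3]]

For real matrices with standard dot products, the defining identity <Ax, y> = <x, A^* y> gives (Ax)^T y = x^T (A^*) y, i.e. x^T A^T y = x^T (A^*) y. Since this holds for all x, y, we must have A^* = A^T. Therefore
A^* =
[[2, -3],
 [3, 1],
 [-1, 3]].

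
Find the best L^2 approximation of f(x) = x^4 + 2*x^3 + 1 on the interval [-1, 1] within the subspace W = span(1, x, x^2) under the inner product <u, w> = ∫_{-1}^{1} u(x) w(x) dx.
g(x) = 6*x^2/7 + 6*x/5 + 32/35

The best approximation g ∈ W is the orthogonal projection of f onto W. Writing g = a_0 + a_1 x + a_2 x^2, the coefficients solve the normal equations G · a = b where
  G_{ij} = <φ_i, φ_j> and b_i = <f, φ_i>, with φ_0 = 1, φ_1 = x, φ_2 = x^2.
G =
  [2, 0, 2/3]
  [0, 2/3, 0]
  [2/3, 0, 2/5],
b = (12/5, 4/5, 20/21).
Solving gives a_0 = 32/35, a_1 = 6/5, a_2 = 6/7, so
  g(x) = 6*x^2/7 + 6*x/5 + 32/35.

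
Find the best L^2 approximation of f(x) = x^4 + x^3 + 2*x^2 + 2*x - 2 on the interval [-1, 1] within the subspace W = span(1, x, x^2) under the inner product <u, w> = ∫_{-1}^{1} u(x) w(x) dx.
g(x) = 20*x^2/7 + 13*x/5 - 73/35

The best approximation g ∈ W is the orthogonal projection of f onto W. Writing g = a_0 + a_1 x + a_2 x^2, the coefficients solve the normal equations G · a = b where
  G_{ij} = <φ_i, φ_j> and b_i = <f, φ_i>, with φ_0 = 1, φ_1 = x, φ_2 = x^2.
G =
  [2, 0, 2/3]
  [0, 2/3, 0]
  [2/3, 0, 2/5],
b = (-34/15, 26/15, -26/105).
Solving gives a_0 = -73/35, a_1 = 13/5, a_2 = 20/7, so
  g(x) = 20*x^2/7 + 13*x/5 - 73/35.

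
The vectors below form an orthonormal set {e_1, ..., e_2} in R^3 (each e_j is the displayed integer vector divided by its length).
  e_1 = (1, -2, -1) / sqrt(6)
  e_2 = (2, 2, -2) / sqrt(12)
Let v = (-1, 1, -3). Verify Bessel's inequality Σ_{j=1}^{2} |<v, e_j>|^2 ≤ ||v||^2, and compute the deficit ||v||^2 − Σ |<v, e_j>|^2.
Σ |<v, e_j>|^2 = 3; ||v||^2 = 11; deficit = 8

Write each e_j = u_j / sqrt(<u_j, u_j>) where u_j is the displayed integer vector. Then <v, e_j> = <v, u_j> / sqrt(<u_j, u_j>), so |<v, e_j>|^2 = <v, u_j>^2 / <u_j, u_j>.
Coefficients: <v, e_1> = 0/sqrt(6), <v, e_2> = 6/sqrt(12).
Square and sum: Σ |<v, e_j>|^2 = 3.
Compute ||v||^2 = v·v = 11.
Deficit = 11 − 3 = 8 ≥ 0, confirming Bessel's inequality. (The deficit equals ||v − Σ <v,e_j> e_j||^2, the squared distance from v to span{e_j}.)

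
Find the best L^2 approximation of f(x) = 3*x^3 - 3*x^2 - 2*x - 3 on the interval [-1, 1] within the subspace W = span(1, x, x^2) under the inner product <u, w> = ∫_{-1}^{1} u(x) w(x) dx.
g(x) = -3*x^2 - x/5 - 3

The best approximation g ∈ W is the orthogonal projection of f onto W. Writing g = a_0 + a_1 x + a_2 x^2, the coefficients solve the normal equations G · a = b where
  G_{ij} = <φ_i, φ_j> and b_i = <f, φ_i>, with φ_0 = 1, φ_1 = x, φ_2 = x^2.
G =
  [2, 0, 2/3]
  [0, 2/3, 0]
  [2/3, 0, 2/5],
b = (-8, -2/15, -16/5).
Solving gives a_0 = -3, a_1 = -1/5, a_2 = -3, so
  g(x) = -3*x^2 - x/5 - 3.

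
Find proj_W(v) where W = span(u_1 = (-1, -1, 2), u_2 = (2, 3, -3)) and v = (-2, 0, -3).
proj_W(v) = (5/11, -9/11, -24/11)

Set up U = [u_1 | ... | u_2] ∈ R^(3×2). The projector onto W = col(U) is P = U (U^T U)^(-1) U^T.
Compute U^T U =
  [6, -11]
  [-11, 22],
and U^T v = (-4, 5).
Solve U^T U · c = U^T v for the coefficients: c = (-3, -14/11). The projection is proj_W(v) = U c.
Check: (v - proj_W(v)) · u_1 = 0  (should be 0).
Check: (v - proj_W(v)) · u_2 = 0  (should be 0).
Result: proj_W(v) = (5/11, -9/11, -24/11).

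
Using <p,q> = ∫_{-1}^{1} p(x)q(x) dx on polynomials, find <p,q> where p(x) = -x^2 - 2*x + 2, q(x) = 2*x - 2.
<p,q> = -28/3

Expand the product: p(x)·q(x) = -2*x^3 - 2*x^2 + 8*x - 4.
∫_{-1}^{1} of each monomial x^k gives [2/(k+1) if k even, 0 if k odd]. Integrating term-by-term (or equivalently evaluating the antiderivative F(x) = -x^4/2 - 2*x^3/3 + 4*x^2 - 4*x at the endpoints):
  F(1) − F(−1) = -7/6 − (49/6) = -28/3.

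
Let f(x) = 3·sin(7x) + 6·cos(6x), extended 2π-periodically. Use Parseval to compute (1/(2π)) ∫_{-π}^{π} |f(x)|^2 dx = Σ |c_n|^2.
Σ |c_n|^2 = 45/2

Expand |f|^2 and use orthogonality of {sin(nx), cos(mx)} on [-π, π]:
  ∫_{-π}^{π} sin(nx)^2 dx = π, ∫ cos(mx)^2 dx = π, and cross terms integrate to 0.
So ∫_{-π}^{π} f(x)^2 dx = 3^2 · π + 6^2 · π = (9 + 36)π.
Divide by 2π: (9 + 36)/2 = 45/2.
By Parseval, this equals Σ |c_n|^2.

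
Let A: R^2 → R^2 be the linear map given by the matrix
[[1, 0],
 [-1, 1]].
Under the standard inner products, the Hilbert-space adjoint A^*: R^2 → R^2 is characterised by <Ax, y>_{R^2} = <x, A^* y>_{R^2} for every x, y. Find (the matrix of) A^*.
A^* = A^T =
[[1, -1],
 [0, 1]]

For real matrices with standard dot products, the defining identity <Ax, y> = <x, A^* y> gives (Ax)^T y = x^T (A^*) y, i.e. x^T A^T y = x^T (A^*) y. Since this holds for all x, y, we must have A^* = A^T. Therefore
A^* =
[[1, -1],
 [0, 1]].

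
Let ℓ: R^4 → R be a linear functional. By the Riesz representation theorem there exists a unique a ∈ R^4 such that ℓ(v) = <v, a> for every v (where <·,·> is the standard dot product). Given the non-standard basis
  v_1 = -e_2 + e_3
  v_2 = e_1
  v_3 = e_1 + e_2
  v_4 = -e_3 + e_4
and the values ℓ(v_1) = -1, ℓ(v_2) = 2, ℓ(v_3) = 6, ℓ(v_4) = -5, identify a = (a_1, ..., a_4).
a = (2, 4, 3, -2)

Write a = (a_1, ..., a_4) in the standard basis. For each basis vector v_i, ℓ(v_i) = <v_i, a> is a linear equation in the a_j's. Collect the n equations into a matrix system V a = ℓ, where row i of V is v_i (expressed in the standard basis). Since V is invertible (lower-triangular with 1s on the diagonal, up to permutation), solve by back-substitution:
  V =
[[0, -1, 1, 0],
 [1, 0, 0, 0],
 [1, 1, 0, 0],
 [0, 0, -1, 1]]
  V a = (-1, 2, 6, -5)
Solving gives a = (2, 4, 3, -2).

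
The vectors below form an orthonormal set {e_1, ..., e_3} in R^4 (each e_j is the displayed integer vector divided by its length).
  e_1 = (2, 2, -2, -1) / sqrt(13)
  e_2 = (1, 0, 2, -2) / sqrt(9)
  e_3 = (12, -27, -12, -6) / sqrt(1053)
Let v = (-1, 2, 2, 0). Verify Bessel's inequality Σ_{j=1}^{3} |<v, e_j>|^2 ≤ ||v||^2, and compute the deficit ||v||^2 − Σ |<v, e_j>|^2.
Σ |<v, e_j>|^2 = 9; ||v||^2 = 9; deficit = 0

Write each e_j = u_j / sqrt(<u_j, u_j>) where u_j is the displayed integer vector. Then <v, e_j> = <v, u_j> / sqrt(<u_j, u_j>), so |<v, e_j>|^2 = <v, u_j>^2 / <u_j, u_j>.
Coefficients: <v, e_1> = -2/sqrt(13), <v, e_2> = 3/sqrt(9), <v, e_3> = -90/sqrt(1053).
Square and sum: Σ |<v, e_j>|^2 = 9.
Compute ||v||^2 = v·v = 9.
Deficit = 9 − 9 = 0 ≥ 0, confirming Bessel's inequality. (The deficit equals ||v − Σ <v,e_j> e_j||^2, the squared distance from v to span{e_j}.)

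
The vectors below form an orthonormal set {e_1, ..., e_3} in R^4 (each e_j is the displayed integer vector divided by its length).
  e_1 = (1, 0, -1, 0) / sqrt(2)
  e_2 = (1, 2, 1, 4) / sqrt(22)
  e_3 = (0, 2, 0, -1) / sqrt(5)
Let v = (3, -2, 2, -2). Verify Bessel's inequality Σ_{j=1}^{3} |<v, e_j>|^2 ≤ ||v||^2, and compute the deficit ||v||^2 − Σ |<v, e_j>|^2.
Σ |<v, e_j>|^2 = 194/55; ||v||^2 = 21; deficit = 961/55

Write each e_j = u_j / sqrt(<u_j, u_j>) where u_j is the displayed integer vector. Then <v, e_j> = <v, u_j> / sqrt(<u_j, u_j>), so |<v, e_j>|^2 = <v, u_j>^2 / <u_j, u_j>.
Coefficients: <v, e_1> = 1/sqrt(2), <v, e_2> = -7/sqrt(22), <v, e_3> = -2/sqrt(5).
Square and sum: Σ |<v, e_j>|^2 = 194/55.
Compute ||v||^2 = v·v = 21.
Deficit = 21 − 194/55 = 961/55 ≥ 0, confirming Bessel's inequality. (The deficit equals ||v − Σ <v,e_j> e_j||^2, the squared distance from v to span{e_j}.)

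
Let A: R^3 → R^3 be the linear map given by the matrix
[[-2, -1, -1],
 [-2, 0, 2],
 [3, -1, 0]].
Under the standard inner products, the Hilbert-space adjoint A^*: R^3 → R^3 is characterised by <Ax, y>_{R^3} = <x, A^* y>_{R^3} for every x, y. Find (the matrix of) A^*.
A^* = A^T =
[[-2, -2, 3],
 [-1, 0, -1],
 [-1, 2, 0]]

For real matrices with standard dot products, the defining identity <Ax, y> = <x, A^* y> gives (Ax)^T y = x^T (A^*) y, i.e. x^T A^T y = x^T (A^*) y. Since this holds for all x, y, we must have A^* = A^T. Therefore
A^* =
[[-2, -2, 3],
 [-1, 0, -1],
 [-1, 2, 0]].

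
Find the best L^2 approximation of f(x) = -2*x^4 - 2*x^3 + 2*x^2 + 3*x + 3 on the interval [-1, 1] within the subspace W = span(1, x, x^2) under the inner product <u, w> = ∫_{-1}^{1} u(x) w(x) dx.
g(x) = 2*x^2/7 + 9*x/5 + 111/35

The best approximation g ∈ W is the orthogonal projection of f onto W. Writing g = a_0 + a_1 x + a_2 x^2, the coefficients solve the normal equations G · a = b where
  G_{ij} = <φ_i, φ_j> and b_i = <f, φ_i>, with φ_0 = 1, φ_1 = x, φ_2 = x^2.
G =
  [2, 0, 2/3]
  [0, 2/3, 0]
  [2/3, 0, 2/5],
b = (98/15, 6/5, 78/35).
Solving gives a_0 = 111/35, a_1 = 9/5, a_2 = 2/7, so
  g(x) = 2*x^2/7 + 9*x/5 + 111/35.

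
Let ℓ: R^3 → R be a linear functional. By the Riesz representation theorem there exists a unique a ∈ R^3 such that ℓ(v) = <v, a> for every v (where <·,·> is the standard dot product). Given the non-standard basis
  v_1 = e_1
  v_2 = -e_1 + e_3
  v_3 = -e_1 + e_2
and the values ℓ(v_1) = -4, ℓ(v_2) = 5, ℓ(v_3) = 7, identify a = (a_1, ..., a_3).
a = (-4, 3, 1)

Write a = (a_1, ..., a_3) in the standard basis. For each basis vector v_i, ℓ(v_i) = <v_i, a> is a linear equation in the a_j's. Collect the n equations into a matrix system V a = ℓ, where row i of V is v_i (expressed in the standard basis). Since V is invertible (lower-triangular with 1s on the diagonal, up to permutation), solve by back-substitution:
  V =
[[1, 0, 0],
 [-1, 0, 1],
 [-1, 1, 0]]
  V a = (-4, 5, 7)
Solving gives a = (-4, 3, 1).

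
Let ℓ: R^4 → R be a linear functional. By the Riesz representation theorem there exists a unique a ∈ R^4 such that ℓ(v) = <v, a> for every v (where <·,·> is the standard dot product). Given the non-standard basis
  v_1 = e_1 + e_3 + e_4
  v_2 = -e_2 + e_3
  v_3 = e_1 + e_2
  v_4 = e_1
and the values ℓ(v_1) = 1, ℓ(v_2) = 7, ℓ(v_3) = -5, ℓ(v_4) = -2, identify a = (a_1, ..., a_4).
a = (-2, -3, 4, -1)

Write a = (a_1, ..., a_4) in the standard basis. For each basis vector v_i, ℓ(v_i) = <v_i, a> is a linear equation in the a_j's. Collect the n equations into a matrix system V a = ℓ, where row i of V is v_i (expressed in the standard basis). Since V is invertible (lower-triangular with 1s on the diagonal, up to permutation), solve by back-substitution:
  V =
[[1, 0, 1, 1],
 [0, -1, 1, 0],
 [1, 1, 0, 0],
 [1, 0, 0, 0]]
  V a = (1, 7, -5, -2)
Solving gives a = (-2, -3, 4, -1).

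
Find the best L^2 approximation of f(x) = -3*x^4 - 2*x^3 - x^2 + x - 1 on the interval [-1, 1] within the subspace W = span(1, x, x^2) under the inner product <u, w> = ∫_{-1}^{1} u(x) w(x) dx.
g(x) = -25*x^2/7 - x/5 - 26/35

The best approximation g ∈ W is the orthogonal projection of f onto W. Writing g = a_0 + a_1 x + a_2 x^2, the coefficients solve the normal equations G · a = b where
  G_{ij} = <φ_i, φ_j> and b_i = <f, φ_i>, with φ_0 = 1, φ_1 = x, φ_2 = x^2.
G =
  [2, 0, 2/3]
  [0, 2/3, 0]
  [2/3, 0, 2/5],
b = (-58/15, -2/15, -202/105).
Solving gives a_0 = -26/35, a_1 = -1/5, a_2 = -25/7, so
  g(x) = -25*x^2/7 - x/5 - 26/35.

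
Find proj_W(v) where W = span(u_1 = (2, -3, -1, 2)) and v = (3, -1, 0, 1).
proj_W(v) = (11/9, -11/6, -11/18, 11/9)

Set up U = [u_1 | ... | u_1] ∈ R^(4×1). The projector onto W = col(U) is P = U (U^T U)^(-1) U^T.
Compute U^T U =
  [18],
and U^T v = (11).
Solve U^T U · c = U^T v for the coefficients: c = (11/18). The projection is proj_W(v) = U c.
Check: (v - proj_W(v)) · u_1 = 0  (should be 0).
Result: proj_W(v) = (11/9, -11/6, -11/18, 11/9).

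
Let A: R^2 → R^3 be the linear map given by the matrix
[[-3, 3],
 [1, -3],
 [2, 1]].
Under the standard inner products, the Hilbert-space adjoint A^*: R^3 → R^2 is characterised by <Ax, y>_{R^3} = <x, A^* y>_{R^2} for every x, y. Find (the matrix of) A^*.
A^* = A^T =
[[-3, 1, 2],
 [3, -3, 1]]

For real matrices with standard dot products, the defining identity <Ax, y> = <x, A^* y> gives (Ax)^T y = x^T (A^*) y, i.e. x^T A^T y = x^T (A^*) y. Since this holds for all x, y, we must have A^* = A^T. Therefore
A^* =
[[-3, 1, 2],
 [3, -3, 1]].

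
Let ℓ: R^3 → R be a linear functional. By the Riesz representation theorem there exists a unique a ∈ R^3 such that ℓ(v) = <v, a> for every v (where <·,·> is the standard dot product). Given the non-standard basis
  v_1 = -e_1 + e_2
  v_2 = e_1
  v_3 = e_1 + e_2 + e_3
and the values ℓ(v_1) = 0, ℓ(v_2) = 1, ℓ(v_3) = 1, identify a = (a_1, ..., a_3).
a = (1, 1, -1)

Write a = (a_1, ..., a_3) in the standard basis. For each basis vector v_i, ℓ(v_i) = <v_i, a> is a linear equation in the a_j's. Collect the n equations into a matrix system V a = ℓ, where row i of V is v_i (expressed in the standard basis). Since V is invertible (lower-triangular with 1s on the diagonal, up to permutation), solve by back-substitution:
  V =
[[-1, 1, 0],
 [1, 0, 0],
 [1, 1, 1]]
  V a = (0, 1, 1)
Solving gives a = (1, 1, -1).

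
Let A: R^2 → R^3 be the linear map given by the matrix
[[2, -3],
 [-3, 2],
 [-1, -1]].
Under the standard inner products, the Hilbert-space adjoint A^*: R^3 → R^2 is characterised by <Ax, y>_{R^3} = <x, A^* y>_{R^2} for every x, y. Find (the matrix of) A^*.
A^* = A^T =
[[2, -3, -1],
 [-3, 2, -1]]

For real matrices with standard dot products, the defining identity <Ax, y> = <x, A^* y> gives (Ax)^T y = x^T (A^*) y, i.e. x^T A^T y = x^T (A^*) y. Since this holds for all x, y, we must have A^* = A^T. Therefore
A^* =
[[2, -3, -1],
 [-3, 2, -1]].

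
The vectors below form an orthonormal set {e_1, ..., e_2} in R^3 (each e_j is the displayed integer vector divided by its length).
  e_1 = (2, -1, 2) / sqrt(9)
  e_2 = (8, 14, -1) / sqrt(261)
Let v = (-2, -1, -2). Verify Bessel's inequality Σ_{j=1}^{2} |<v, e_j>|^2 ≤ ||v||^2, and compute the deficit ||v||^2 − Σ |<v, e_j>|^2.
Σ |<v, e_j>|^2 = 245/29; ||v||^2 = 9; deficit = 16/29

Write each e_j = u_j / sqrt(<u_j, u_j>) where u_j is the displayed integer vector. Then <v, e_j> = <v, u_j> / sqrt(<u_j, u_j>), so |<v, e_j>|^2 = <v, u_j>^2 / <u_j, u_j>.
Coefficients: <v, e_1> = -7/sqrt(9), <v, e_2> = -28/sqrt(261).
Square and sum: Σ |<v, e_j>|^2 = 245/29.
Compute ||v||^2 = v·v = 9.
Deficit = 9 − 245/29 = 16/29 ≥ 0, confirming Bessel's inequality. (The deficit equals ||v − Σ <v,e_j> e_j||^2, the squared distance from v to span{e_j}.)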